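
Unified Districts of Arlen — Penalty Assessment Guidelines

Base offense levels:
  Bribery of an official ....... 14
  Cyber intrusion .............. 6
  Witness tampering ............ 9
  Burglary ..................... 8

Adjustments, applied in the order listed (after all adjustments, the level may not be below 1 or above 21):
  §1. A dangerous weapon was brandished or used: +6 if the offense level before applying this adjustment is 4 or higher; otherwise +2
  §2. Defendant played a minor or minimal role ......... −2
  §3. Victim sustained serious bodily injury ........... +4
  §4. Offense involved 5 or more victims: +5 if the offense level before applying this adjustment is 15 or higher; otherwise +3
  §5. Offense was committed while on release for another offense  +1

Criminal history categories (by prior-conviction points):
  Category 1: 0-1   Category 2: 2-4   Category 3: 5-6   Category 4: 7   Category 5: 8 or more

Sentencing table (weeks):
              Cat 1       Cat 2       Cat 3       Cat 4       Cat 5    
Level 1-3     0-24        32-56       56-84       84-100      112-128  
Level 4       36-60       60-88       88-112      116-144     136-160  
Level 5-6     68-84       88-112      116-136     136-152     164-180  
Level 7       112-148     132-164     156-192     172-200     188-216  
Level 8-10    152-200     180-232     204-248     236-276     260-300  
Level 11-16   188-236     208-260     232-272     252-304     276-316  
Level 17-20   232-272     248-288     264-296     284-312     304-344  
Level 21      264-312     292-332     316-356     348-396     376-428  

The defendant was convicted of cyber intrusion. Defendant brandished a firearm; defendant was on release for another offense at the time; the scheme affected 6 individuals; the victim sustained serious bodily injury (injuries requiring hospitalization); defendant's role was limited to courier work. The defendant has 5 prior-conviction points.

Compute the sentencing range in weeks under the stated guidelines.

264-296 weeks

Base offense level for cyber intrusion: 6.
§1 applies (level before this adjustment is 6 ≥ 4, so +6): 6 + 6 = 12.
§2 applies: 12 − 2 = 10.
§3 applies: 10 + 4 = 14.
§4 applies (level before this adjustment is 14 < 15, so +3): 14 + 3 = 17.
§5 applies: 17 + 1 = 18.
Final offense level: 18.
Criminal history: 5 prior points → Category 3 (5-6).
Level 18 falls in the 17-20 band.
Grid: Level 17-20 × Category 3 = 264-296 weeks.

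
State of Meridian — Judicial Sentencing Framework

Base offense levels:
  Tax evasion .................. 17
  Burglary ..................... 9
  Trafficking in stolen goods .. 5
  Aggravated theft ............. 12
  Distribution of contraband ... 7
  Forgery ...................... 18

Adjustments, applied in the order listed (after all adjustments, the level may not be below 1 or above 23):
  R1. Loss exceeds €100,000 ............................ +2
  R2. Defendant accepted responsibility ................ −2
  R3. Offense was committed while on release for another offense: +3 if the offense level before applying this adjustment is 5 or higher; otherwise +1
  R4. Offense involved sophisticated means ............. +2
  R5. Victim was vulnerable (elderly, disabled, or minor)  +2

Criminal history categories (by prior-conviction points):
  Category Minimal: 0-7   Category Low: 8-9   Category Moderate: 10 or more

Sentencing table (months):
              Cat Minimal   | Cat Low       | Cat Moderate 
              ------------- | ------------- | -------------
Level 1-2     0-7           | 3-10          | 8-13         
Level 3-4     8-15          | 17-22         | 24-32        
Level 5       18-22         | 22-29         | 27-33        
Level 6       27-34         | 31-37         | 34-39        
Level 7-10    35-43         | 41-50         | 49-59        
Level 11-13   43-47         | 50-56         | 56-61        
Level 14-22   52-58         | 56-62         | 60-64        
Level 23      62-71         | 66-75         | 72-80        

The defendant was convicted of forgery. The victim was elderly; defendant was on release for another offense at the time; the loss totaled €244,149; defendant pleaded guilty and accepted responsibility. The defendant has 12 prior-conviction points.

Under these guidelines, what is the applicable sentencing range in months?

Base offense level for forgery: 18.
R1 applies: 18 + 2 = 20.
R2 applies: 20 − 2 = 18.
R3 applies (level before this adjustment is 18 ≥ 5, so +3): 18 + 3 = 21.
R5 applies: 21 + 2 = 23.
Final offense level: 23.
Criminal history: 12 prior points → Category Moderate (10+).
Level 23 falls in the 23 band.
Grid: Level 23 × Category Moderate = 72-80 months.

72-80 months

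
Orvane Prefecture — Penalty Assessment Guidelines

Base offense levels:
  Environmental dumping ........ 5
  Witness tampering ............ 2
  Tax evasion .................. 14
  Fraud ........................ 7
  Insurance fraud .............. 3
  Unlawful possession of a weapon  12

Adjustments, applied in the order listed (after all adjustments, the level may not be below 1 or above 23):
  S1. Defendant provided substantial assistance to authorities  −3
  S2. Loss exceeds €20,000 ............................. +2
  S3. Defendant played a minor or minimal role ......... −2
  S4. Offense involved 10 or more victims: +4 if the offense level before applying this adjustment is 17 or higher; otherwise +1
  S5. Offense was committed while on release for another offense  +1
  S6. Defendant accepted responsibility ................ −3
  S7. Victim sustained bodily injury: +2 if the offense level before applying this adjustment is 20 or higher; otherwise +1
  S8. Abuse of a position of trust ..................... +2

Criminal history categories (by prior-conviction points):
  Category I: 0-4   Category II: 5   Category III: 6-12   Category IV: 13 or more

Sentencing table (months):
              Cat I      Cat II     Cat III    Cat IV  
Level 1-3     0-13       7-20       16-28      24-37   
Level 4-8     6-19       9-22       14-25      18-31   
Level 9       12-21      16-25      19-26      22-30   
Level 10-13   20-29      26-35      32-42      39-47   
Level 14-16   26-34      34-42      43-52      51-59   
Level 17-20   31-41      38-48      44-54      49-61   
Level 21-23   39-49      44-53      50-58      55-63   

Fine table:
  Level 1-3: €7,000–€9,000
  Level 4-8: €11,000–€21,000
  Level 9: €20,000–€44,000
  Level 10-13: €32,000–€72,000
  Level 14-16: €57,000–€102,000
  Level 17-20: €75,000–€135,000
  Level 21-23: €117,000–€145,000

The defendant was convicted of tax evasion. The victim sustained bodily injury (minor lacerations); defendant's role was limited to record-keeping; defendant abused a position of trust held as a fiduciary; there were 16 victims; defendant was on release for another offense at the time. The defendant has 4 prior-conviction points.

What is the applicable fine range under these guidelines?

€75,000–€135,000

Base offense level for tax evasion: 14.
S2 does not apply.
S3 applies: 14 − 2 = 12.
S4 applies (level before this adjustment is 12 < 17, so +1): 12 + 1 = 13.
S5 applies: 13 + 1 = 14.
S6 does not apply.
S7 applies (level before this adjustment is 14 < 20, so +1): 14 + 1 = 15.
S8 applies: 15 + 2 = 17.
Final offense level: 17.
Level 17 falls in the 17-20 band.
Fine table: Level 17-20 → €75,000–€135,000.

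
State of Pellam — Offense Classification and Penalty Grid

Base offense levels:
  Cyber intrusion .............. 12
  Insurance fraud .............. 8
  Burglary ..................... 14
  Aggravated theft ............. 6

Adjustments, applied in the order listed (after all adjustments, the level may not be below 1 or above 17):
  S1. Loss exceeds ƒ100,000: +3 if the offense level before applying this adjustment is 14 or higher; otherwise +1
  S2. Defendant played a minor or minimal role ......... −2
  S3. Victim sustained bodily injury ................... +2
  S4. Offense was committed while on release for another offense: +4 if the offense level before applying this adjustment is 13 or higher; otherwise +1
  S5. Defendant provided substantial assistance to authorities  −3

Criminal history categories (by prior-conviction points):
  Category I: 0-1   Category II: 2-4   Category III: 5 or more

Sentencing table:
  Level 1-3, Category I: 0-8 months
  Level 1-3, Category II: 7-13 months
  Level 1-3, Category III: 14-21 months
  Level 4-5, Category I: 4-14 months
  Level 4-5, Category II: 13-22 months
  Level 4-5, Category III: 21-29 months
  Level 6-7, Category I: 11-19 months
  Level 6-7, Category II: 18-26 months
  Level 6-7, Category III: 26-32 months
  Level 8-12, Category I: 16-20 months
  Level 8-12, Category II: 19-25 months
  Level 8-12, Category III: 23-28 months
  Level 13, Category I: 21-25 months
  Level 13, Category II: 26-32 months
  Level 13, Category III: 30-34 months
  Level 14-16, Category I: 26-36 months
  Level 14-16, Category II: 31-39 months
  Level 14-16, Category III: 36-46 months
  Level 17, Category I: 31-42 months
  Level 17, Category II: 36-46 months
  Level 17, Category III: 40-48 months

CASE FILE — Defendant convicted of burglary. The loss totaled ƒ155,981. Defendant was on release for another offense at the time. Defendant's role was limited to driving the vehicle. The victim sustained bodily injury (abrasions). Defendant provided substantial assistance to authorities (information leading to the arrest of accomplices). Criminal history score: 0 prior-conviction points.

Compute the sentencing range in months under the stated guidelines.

Base offense level for burglary: 14.
S1 applies (level before this adjustment is 14 ≥ 14, so +3): 14 + 3 = 17.
S2 applies: 17 − 2 = 15.
S3 applies: 15 + 2 = 17.
S4 applies (level before this adjustment is 17 ≥ 13, so +4): 17 + 4 = 21.
S5 applies: 21 − 3 = 18.
Level 18 exceeds the maximum of 17; capped at 17.
Final offense level: 17.
Criminal history: 0 prior points → Category I (0-1).
Level 17 falls in the 17 band.
Grid: Level 17 × Category I = 31-42 months.

31-42 months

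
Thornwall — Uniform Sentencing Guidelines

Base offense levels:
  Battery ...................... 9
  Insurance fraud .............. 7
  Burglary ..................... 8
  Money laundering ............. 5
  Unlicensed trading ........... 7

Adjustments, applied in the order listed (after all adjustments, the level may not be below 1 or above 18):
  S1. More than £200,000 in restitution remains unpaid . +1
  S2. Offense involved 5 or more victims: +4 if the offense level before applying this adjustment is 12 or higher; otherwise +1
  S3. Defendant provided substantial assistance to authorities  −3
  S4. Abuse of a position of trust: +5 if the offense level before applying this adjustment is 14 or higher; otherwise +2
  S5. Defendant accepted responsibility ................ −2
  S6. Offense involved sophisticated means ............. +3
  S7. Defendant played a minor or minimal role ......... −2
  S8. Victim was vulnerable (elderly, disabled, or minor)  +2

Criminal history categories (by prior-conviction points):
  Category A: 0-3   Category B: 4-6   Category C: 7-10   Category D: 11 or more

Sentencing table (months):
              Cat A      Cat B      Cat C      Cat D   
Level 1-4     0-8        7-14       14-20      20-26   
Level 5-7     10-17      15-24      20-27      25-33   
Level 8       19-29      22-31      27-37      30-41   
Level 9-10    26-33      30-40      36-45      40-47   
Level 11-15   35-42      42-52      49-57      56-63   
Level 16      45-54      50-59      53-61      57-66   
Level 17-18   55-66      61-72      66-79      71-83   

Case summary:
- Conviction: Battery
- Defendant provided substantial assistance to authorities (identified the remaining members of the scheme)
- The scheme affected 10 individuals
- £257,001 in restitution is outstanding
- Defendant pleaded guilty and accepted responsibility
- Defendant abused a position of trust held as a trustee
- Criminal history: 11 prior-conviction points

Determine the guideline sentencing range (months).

30-41 months

Base offense level for battery: 9.
S1 applies: 9 + 1 = 10.
S2 applies (level before this adjustment is 10 < 12, so +1): 10 + 1 = 11.
S3 applies: 11 − 3 = 8.
S4 applies (level before this adjustment is 8 < 14, so +2): 8 + 2 = 10.
S5 applies: 10 − 2 = 8.
Final offense level: 8.
Criminal history: 11 prior points → Category D (11+).
Level 8 falls in the 8 band.
Grid: Level 8 × Category D = 30-41 months.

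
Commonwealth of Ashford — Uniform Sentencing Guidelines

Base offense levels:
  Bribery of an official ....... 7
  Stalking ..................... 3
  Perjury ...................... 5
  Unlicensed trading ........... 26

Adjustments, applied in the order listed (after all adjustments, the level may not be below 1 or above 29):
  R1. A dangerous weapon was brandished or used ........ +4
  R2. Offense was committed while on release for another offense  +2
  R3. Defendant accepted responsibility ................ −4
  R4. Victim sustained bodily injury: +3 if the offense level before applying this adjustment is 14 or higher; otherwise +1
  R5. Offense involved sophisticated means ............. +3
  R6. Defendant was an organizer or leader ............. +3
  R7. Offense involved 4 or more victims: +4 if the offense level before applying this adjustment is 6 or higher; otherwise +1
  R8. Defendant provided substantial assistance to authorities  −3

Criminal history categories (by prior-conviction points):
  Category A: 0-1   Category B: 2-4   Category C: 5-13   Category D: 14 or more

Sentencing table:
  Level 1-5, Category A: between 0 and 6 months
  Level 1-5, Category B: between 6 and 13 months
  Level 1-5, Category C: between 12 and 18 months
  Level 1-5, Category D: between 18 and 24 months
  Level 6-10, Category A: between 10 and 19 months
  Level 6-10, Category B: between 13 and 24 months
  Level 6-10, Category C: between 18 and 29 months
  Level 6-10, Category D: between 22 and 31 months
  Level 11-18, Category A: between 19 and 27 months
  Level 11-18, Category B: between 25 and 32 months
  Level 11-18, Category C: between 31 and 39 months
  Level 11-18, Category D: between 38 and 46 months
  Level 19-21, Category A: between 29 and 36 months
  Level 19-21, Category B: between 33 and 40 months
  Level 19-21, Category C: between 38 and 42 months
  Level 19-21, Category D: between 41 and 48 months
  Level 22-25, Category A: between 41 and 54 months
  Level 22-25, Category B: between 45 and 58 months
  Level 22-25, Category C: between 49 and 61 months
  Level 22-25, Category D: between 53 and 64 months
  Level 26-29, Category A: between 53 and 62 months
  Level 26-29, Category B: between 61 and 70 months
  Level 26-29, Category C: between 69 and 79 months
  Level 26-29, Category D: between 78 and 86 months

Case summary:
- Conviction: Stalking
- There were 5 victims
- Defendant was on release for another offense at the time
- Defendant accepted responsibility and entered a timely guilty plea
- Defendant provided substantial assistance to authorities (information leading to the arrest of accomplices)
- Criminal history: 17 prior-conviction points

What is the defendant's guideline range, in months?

Base offense level for stalking: 3.
R1 does not apply.
R2 applies: 3 + 2 = 5.
R3 applies: 5 − 4 = 1.
R4 does not apply.
R5 does not apply.
R7 applies (level before this adjustment is 1 < 6, so +1): 1 + 1 = 2.
R8 applies: 2 − 3 = -1.
Level -1 is below the minimum of 1; floored at 1.
Final offense level: 1.
Criminal history: 17 prior points → Category D (14+).
Level 1 falls in the 1-5 band.
Grid: Level 1-5 × Category D = 18-24 months.

18-24 months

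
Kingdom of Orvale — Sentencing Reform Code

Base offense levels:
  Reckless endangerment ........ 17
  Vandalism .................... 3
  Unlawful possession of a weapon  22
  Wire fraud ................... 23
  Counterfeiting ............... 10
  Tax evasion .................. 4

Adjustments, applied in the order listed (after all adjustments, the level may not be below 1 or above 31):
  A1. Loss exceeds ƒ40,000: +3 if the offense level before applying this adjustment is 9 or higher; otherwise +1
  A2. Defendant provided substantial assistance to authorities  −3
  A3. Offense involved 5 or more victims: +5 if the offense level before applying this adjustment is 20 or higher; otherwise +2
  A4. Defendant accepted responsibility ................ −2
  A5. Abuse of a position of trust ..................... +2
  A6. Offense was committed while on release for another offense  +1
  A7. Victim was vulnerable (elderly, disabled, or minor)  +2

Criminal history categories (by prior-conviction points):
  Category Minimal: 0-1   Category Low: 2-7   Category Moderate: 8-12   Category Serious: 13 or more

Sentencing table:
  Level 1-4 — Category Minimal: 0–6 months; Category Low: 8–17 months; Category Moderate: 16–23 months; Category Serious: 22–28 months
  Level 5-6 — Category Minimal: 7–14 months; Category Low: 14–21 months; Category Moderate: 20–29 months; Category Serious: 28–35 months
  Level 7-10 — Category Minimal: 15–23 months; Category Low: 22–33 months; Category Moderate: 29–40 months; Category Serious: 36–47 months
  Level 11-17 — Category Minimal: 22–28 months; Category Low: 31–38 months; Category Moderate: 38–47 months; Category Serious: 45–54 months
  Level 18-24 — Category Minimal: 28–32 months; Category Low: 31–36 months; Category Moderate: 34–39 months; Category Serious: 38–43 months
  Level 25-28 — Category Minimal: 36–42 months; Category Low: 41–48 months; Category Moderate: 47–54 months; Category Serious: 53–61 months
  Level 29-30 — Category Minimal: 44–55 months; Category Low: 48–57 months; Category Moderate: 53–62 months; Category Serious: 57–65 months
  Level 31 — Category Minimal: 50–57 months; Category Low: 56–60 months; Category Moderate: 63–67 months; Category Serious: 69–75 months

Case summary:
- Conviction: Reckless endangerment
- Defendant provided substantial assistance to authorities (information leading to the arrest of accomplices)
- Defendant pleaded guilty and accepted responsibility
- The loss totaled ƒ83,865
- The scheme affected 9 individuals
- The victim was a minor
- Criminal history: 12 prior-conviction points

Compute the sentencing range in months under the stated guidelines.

Base offense level for reckless endangerment: 17.
A1 applies (level before this adjustment is 17 ≥ 9, so +3): 17 + 3 = 20.
A2 applies: 20 − 3 = 17.
A3 applies (level before this adjustment is 17 < 20, so +2): 17 + 2 = 19.
A4 applies: 19 − 2 = 17.
A5 does not apply.
A7 applies: 17 + 2 = 19.
Final offense level: 19.
Criminal history: 12 prior points → Category Moderate (8-12).
Level 19 falls in the 18-24 band.
Grid: Level 18-24 × Category Moderate = 34-39 months.

34-39 months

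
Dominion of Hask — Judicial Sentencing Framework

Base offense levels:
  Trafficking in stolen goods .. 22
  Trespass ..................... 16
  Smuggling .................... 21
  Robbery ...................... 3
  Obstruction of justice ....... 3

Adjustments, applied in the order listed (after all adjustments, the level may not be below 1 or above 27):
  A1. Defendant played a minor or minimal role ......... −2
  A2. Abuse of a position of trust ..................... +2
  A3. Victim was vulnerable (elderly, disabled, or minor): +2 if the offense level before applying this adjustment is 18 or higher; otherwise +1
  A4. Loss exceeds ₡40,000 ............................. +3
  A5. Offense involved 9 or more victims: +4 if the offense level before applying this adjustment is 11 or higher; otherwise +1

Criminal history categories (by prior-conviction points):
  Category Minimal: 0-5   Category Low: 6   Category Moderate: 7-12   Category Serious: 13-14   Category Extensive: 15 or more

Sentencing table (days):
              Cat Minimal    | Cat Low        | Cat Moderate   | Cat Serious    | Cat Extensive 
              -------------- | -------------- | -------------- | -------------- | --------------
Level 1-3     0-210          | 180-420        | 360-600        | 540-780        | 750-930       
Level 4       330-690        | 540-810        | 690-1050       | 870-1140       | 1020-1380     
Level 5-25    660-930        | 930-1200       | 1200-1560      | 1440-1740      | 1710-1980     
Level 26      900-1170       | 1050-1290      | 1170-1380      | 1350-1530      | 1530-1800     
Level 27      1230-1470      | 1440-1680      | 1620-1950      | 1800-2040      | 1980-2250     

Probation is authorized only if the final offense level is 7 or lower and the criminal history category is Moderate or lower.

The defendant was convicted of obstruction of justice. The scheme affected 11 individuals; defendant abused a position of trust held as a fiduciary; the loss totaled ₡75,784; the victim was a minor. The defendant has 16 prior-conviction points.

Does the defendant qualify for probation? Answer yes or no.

Base offense level for obstruction of justice: 3.
A1 does not apply.
A2 applies: 3 + 2 = 5.
A3 applies (level before this adjustment is 5 < 18, so +1): 5 + 1 = 6.
A4 applies: 6 + 3 = 9.
A5 applies (level before this adjustment is 9 < 11, so +1): 9 + 1 = 10.
Final offense level: 10.
Criminal history: 16 prior points → Category Extensive (15+).
Level 10 falls in the 5-25 band.
Grid: Level 5-25 × Category Extensive = 1710-1980 days.
Probation check: level 10 > 7 and category Extensive > Moderate → not eligible.

No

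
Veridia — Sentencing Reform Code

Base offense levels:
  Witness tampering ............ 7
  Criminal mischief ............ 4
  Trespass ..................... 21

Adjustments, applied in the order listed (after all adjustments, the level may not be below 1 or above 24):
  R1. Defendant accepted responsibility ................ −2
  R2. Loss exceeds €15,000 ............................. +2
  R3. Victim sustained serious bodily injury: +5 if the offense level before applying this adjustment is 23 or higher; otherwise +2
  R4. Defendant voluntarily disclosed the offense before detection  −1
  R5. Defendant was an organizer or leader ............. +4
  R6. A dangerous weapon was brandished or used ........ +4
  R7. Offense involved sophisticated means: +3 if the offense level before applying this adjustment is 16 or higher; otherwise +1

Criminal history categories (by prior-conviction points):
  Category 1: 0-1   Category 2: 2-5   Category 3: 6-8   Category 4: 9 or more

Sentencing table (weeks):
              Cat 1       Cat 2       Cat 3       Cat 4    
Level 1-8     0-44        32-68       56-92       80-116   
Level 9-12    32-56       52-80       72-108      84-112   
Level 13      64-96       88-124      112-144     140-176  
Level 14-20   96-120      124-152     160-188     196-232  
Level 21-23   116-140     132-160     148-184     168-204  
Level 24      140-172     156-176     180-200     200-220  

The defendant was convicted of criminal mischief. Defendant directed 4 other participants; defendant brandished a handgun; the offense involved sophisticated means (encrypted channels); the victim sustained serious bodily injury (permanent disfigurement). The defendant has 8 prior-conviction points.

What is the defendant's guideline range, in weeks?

Base offense level for criminal mischief: 4.
R1 does not apply.
R2 does not apply.
R3 applies (level before this adjustment is 4 < 23, so +2): 4 + 2 = 6.
R5 applies: 6 + 4 = 10.
R6 applies: 10 + 4 = 14.
R7 applies (level before this adjustment is 14 < 16, so +1): 14 + 1 = 15.
Final offense level: 15.
Criminal history: 8 prior points → Category 3 (6-8).
Level 15 falls in the 14-20 band.
Grid: Level 14-20 × Category 3 = 160-188 weeks.

160-188 weeks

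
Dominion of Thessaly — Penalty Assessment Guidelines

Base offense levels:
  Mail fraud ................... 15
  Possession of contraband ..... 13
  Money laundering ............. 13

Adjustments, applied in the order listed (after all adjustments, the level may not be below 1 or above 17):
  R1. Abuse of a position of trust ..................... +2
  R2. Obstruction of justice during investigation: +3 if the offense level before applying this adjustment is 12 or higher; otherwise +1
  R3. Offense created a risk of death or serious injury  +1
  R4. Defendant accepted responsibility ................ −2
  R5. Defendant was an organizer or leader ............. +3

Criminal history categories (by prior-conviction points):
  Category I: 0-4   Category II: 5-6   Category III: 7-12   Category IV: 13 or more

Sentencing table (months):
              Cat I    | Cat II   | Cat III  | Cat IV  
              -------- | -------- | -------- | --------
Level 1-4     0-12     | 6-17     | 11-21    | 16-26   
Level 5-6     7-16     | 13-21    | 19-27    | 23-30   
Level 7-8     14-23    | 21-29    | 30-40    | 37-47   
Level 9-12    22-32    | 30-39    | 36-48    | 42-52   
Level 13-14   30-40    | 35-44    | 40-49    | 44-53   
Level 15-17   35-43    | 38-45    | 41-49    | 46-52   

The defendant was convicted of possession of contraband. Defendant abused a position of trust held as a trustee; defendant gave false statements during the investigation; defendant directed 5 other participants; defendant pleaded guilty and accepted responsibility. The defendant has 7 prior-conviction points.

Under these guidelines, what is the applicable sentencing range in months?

Base offense level for possession of contraband: 13.
R1 applies: 13 + 2 = 15.
R2 applies (level before this adjustment is 15 ≥ 12, so +3): 15 + 3 = 18.
R4 applies: 18 − 2 = 16.
R5 applies: 16 + 3 = 19.
Level 19 exceeds the maximum of 17; capped at 17.
Final offense level: 17.
Criminal history: 7 prior points → Category III (7-12).
Level 17 falls in the 15-17 band.
Grid: Level 15-17 × Category III = 41-49 months.

41-49 months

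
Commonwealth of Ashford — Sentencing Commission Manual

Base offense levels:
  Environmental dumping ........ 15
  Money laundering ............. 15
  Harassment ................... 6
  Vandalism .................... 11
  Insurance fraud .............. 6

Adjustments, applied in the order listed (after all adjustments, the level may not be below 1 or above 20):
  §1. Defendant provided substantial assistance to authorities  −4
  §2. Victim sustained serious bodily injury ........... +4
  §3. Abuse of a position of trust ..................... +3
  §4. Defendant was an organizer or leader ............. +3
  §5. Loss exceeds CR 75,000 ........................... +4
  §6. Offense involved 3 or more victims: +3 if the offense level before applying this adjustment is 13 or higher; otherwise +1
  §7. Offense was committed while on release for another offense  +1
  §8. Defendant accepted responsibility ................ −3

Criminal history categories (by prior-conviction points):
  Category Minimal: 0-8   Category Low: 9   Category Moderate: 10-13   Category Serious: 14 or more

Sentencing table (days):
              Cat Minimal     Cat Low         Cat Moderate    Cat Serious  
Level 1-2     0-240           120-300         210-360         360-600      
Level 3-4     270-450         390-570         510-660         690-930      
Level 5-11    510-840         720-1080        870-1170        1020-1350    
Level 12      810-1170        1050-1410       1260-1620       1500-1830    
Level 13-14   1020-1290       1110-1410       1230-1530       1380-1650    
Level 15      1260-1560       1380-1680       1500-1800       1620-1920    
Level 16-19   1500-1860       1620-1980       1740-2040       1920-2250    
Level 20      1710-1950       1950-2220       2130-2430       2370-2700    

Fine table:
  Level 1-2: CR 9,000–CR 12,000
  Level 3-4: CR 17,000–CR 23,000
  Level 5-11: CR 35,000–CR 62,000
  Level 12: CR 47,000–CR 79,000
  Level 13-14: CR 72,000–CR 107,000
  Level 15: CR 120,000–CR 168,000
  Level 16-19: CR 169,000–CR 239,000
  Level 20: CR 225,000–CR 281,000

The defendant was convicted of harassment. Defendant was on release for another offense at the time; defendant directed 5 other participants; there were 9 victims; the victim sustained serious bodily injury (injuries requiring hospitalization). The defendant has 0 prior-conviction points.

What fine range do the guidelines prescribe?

Base offense level for harassment: 6.
§2 applies: 6 + 4 = 10.
§3 does not apply.
§4 applies: 10 + 3 = 13.
§5 does not apply.
§6 applies (level before this adjustment is 13 ≥ 13, so +3): 13 + 3 = 16.
§7 applies: 16 + 1 = 17.
Final offense level: 17.
Level 17 falls in the 16-19 band.
Fine table: Level 16-19 → CR 169,000–CR 239,000.

CR 169,000–CR 239,000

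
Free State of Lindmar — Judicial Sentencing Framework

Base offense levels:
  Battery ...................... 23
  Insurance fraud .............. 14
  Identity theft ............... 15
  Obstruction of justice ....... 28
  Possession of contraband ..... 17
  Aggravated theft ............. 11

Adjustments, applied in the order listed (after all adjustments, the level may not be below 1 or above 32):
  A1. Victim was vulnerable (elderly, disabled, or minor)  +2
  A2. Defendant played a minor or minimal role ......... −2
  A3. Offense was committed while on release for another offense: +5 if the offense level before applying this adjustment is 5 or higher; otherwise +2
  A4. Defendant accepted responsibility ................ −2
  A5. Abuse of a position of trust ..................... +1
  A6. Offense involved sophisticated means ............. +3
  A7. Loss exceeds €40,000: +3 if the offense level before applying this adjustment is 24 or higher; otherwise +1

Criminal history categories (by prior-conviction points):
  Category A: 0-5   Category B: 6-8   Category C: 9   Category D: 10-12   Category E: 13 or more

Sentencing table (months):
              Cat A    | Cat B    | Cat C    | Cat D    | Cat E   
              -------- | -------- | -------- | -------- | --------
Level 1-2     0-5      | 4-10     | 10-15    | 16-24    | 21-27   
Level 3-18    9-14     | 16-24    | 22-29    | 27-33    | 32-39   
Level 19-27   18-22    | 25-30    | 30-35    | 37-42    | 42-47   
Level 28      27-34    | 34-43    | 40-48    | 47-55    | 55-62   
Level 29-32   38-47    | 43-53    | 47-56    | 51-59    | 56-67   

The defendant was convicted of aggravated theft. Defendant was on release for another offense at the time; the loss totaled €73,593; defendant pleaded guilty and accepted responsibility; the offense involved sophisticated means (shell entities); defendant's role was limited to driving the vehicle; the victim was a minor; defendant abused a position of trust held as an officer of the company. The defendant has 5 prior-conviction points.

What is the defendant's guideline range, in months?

Base offense level for aggravated theft: 11.
A1 applies: 11 + 2 = 13.
A2 applies: 13 − 2 = 11.
A3 applies (level before this adjustment is 11 ≥ 5, so +5): 11 + 5 = 16.
A4 applies: 16 − 2 = 14.
A5 applies: 14 + 1 = 15.
A6 applies: 15 + 3 = 18.
A7 applies (level before this adjustment is 18 < 24, so +1): 18 + 1 = 19.
Final offense level: 19.
Criminal history: 5 prior points → Category A (0-5).
Level 19 falls in the 19-27 band.
Grid: Level 19-27 × Category A = 18-22 months.

18-22 months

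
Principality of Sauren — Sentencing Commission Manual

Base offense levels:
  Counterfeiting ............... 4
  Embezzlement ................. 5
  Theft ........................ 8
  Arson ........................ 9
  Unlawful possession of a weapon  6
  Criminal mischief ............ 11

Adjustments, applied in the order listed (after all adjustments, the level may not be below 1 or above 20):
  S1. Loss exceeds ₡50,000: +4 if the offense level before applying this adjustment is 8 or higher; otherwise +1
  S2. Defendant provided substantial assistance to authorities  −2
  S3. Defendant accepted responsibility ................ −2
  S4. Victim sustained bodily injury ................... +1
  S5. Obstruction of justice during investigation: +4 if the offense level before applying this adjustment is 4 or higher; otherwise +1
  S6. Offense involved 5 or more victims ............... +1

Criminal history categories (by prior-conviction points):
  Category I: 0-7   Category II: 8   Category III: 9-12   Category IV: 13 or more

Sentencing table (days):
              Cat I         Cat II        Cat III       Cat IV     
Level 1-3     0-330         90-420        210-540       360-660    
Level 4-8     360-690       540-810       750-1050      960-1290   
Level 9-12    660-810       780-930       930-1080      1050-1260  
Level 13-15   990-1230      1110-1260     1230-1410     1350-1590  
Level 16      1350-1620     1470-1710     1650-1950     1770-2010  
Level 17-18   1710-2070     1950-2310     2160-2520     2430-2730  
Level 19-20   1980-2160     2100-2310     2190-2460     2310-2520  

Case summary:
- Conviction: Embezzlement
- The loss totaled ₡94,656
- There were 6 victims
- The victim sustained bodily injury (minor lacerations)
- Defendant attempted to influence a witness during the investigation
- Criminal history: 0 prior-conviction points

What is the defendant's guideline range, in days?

Base offense level for embezzlement: 5.
S1 applies (level before this adjustment is 5 < 8, so +1): 5 + 1 = 6.
S3 does not apply.
S4 applies: 6 + 1 = 7.
S5 applies (level before this adjustment is 7 ≥ 4, so +4): 7 + 4 = 11.
S6 applies: 11 + 1 = 12.
Final offense level: 12.
Criminal history: 0 prior points → Category I (0-7).
Level 12 falls in the 9-12 band.
Grid: Level 9-12 × Category I = 660-810 days.

660-810 days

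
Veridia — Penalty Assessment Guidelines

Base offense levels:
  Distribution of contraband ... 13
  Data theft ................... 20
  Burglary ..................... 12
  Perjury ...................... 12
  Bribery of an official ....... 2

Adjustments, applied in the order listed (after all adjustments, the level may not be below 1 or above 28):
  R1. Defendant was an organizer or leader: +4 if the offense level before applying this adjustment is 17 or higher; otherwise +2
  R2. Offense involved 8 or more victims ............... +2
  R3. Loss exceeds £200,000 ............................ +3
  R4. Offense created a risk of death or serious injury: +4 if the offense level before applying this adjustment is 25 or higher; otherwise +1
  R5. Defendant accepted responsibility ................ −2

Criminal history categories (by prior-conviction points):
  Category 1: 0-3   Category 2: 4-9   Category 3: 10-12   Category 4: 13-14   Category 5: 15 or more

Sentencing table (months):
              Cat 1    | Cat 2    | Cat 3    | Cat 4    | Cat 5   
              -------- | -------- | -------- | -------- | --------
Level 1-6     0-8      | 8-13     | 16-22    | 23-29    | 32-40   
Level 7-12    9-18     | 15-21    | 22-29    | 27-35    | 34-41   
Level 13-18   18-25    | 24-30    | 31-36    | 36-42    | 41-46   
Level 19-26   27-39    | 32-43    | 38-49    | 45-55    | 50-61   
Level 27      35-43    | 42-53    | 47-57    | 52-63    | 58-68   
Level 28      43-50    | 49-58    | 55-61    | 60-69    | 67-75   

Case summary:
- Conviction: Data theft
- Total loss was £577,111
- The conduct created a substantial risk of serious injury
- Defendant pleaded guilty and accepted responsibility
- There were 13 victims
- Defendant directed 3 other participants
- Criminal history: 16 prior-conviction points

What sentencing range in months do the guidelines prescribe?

67-75 months

Base offense level for data theft: 20.
R1 applies (level before this adjustment is 20 ≥ 17, so +4): 20 + 4 = 24.
R2 applies: 24 + 2 = 26.
R3 applies: 26 + 3 = 29.
R4 applies (level before this adjustment is 29 ≥ 25, so +4): 29 + 4 = 33.
R5 applies: 33 − 2 = 31.
Level 31 exceeds the maximum of 28; capped at 28.
Final offense level: 28.
Criminal history: 16 prior points → Category 5 (15+).
Level 28 falls in the 28 band.
Grid: Level 28 × Category 5 = 67-75 months.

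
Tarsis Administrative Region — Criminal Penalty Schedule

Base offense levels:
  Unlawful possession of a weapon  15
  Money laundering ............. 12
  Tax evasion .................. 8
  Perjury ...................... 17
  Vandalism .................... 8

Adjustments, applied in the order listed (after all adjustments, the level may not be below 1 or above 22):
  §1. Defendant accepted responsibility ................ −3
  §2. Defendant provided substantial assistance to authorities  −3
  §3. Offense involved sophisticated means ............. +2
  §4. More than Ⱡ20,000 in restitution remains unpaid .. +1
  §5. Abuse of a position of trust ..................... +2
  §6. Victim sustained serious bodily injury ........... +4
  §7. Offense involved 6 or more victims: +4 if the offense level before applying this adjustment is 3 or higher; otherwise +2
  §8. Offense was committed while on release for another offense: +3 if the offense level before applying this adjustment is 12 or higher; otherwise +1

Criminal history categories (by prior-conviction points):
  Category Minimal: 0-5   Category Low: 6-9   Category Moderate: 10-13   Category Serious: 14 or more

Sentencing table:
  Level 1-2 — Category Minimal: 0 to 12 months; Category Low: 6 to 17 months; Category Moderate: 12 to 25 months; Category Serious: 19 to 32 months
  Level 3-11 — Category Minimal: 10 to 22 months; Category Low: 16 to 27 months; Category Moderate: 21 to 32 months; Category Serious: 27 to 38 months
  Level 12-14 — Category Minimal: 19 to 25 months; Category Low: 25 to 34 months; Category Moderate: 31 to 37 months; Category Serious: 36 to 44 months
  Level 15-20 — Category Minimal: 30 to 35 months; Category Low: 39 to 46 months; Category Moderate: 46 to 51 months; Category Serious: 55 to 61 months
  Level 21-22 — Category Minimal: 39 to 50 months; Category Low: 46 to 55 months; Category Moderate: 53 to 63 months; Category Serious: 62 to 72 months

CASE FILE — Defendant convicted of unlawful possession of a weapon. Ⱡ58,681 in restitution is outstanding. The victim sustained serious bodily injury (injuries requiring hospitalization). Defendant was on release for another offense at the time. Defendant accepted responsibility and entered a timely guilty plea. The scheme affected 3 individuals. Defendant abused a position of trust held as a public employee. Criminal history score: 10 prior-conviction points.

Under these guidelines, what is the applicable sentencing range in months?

Base offense level for unlawful possession of a weapon: 15.
§1 applies: 15 − 3 = 12.
§3 does not apply.
§4 applies: 12 + 1 = 13.
§5 applies: 13 + 2 = 15.
§6 applies: 15 + 4 = 19.
§8 applies (level before this adjustment is 19 ≥ 12, so +3): 19 + 3 = 22.
Final offense level: 22.
Criminal history: 10 prior points → Category Moderate (10-13).
Level 22 falls in the 21-22 band.
Grid: Level 21-22 × Category Moderate = 53-63 months.

53-63 months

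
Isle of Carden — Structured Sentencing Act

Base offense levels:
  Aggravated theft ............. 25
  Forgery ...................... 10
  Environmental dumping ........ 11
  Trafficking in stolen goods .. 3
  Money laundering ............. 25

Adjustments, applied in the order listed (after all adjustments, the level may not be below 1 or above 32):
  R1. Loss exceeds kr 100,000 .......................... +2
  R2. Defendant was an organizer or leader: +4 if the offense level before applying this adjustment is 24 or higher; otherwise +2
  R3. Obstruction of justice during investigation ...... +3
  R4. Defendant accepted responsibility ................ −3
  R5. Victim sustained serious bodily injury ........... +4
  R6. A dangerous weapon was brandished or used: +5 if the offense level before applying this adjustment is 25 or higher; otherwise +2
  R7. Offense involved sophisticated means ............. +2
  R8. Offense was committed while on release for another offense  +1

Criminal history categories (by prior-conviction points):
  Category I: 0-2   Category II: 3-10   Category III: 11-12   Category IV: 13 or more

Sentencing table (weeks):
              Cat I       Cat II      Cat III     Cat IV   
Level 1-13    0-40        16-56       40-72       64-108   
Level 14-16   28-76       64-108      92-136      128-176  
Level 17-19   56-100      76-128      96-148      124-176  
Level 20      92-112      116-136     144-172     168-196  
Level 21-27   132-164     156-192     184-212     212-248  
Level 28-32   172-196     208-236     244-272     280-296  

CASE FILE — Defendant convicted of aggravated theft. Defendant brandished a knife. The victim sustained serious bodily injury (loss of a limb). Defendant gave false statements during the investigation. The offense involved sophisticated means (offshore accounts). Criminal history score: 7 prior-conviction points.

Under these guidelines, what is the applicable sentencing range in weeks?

208-236 weeks

Base offense level for aggravated theft: 25.
R1 does not apply.
R2 does not apply.
R3 applies: 25 + 3 = 28.
R5 applies: 28 + 4 = 32.
R6 applies (level before this adjustment is 32 ≥ 25, so +5): 32 + 5 = 37.
R7 applies: 37 + 2 = 39.
R8 does not apply.
Level 39 exceeds the maximum of 32; capped at 32.
Final offense level: 32.
Criminal history: 7 prior points → Category II (3-10).
Level 32 falls in the 28-32 band.
Grid: Level 28-32 × Category II = 208-236 weeks.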